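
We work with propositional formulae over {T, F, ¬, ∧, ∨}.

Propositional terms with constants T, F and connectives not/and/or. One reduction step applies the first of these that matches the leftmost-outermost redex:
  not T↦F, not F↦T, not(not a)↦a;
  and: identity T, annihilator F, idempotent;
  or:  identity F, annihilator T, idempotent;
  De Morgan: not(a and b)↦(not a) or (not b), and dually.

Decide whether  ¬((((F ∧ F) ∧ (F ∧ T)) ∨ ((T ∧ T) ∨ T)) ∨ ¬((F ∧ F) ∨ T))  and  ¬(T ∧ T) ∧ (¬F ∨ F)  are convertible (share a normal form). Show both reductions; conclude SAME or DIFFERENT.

Answer: SAME — A ⇓ F, B ⇓ F

Reduction:
Term A:
  start: ¬((((F ∧ F) ∧ (F ∧ T)) ∨ ((T ∧ T) ∨ T)) ∨ ¬((F ∧ F) ∨ T))
  step 1: ¬(((F ∧ F) ∧ (F ∧ T)) ∨ ((T ∧ T) ∨ T)) ∧ ¬¬((F ∧ F) ∨ T)
  step 2: (¬((F ∧ F) ∧ (F ∧ T)) ∧ ¬((T ∧ T) ∨ T)) ∧ ¬¬((F ∧ F) ∨ T)
  step 3: ((¬(F ∧ F) ∨ ¬(F ∧ T)) ∧ ¬((T ∧ T) ∨ T)) ∧ ¬¬((F ∧ F) ∨ T)
  step 4: (((¬F ∨ ¬F) ∨ ¬(F ∧ T)) ∧ ¬((T ∧ T) ∨ T)) ∧ ¬¬((F ∧ F) ∨ T)
  step 5: ((¬F ∨ ¬(F ∧ T)) ∧ ¬((T ∧ T) ∨ T)) ∧ ¬¬((F ∧ F) ∨ T)
  step 6: ((T ∨ ¬(F ∧ T)) ∧ ¬((T ∧ T) ∨ T)) ∧ ¬¬((F ∧ F) ∨ T)
  step 7: (T ∧ ¬((T ∧ T) ∨ T)) ∧ ¬¬((F ∧ F) ∨ T)
  step 8: ¬((T ∧ T) ∨ T) ∧ ¬¬((F ∧ F) ∨ T)
  step 9: (¬(T ∧ T) ∧ ¬T) ∧ ¬¬((F ∧ F) ∨ T)
  step 10: ((¬T ∨ ¬T) ∧ ¬T) ∧ ¬¬((F ∧ F) ∨ T)
  step 11: (¬T ∧ ¬T) ∧ ¬¬((F ∧ F) ∨ T)
  step 12: ¬T ∧ ¬¬((F ∧ F) ∨ T)
  step 13: F ∧ ¬¬((F ∧ F) ∨ T)
  step 14: F

Term B:
  start: ¬(T ∧ T) ∧ (¬F ∨ F)
  step 1: (¬T ∨ ¬T) ∧ (¬F ∨ F)
  step 2: ¬T ∧ (¬F ∨ F)
  step 3: F ∧ (¬F ∨ F)
  step 4: F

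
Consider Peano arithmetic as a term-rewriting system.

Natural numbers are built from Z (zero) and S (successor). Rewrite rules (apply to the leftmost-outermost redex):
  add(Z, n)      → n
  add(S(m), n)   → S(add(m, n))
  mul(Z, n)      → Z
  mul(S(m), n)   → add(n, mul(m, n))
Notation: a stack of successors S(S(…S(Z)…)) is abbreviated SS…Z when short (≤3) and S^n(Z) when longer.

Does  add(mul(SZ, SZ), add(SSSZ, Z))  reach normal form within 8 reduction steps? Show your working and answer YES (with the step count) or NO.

Answer: NO — after 8 steps the term is S(S(S(add(SZ, Z)))), not yet normal

Derivation:
  start: add(mul(SZ, SZ), add(SSSZ, Z))
  [1] add(add(SZ, mul(Z, SZ)), add(SSSZ, Z))
  [2] add(S(add(Z, mul(Z, SZ))), add(SSSZ, Z))
  [3] S(add(add(Z, mul(Z, SZ)), add(SSSZ, Z)))
  [4] S(add(mul(Z, SZ), add(SSSZ, Z)))
  [5] S(add(Z, add(SSSZ, Z)))
  [6] S(add(SSSZ, Z))
  [7] S(S(add(SSZ, Z)))
  [8] S(S(S(add(SZ, Z))))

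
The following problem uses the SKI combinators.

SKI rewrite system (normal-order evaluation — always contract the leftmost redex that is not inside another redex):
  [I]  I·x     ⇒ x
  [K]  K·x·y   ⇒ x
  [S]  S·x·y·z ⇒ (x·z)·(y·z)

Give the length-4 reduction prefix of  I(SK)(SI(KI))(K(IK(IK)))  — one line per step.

  start: I(SK)(SI(KI))(K(IK(IK)))
  [1] SK(SI(KI))(K(IK(IK)))
  [2] K(K(IK(IK)))(SI(KI)(K(IK(IK))))
  [3] K(IK(IK))
  [4] K(K(IK))

Answer: after 4 steps: K(K(IK))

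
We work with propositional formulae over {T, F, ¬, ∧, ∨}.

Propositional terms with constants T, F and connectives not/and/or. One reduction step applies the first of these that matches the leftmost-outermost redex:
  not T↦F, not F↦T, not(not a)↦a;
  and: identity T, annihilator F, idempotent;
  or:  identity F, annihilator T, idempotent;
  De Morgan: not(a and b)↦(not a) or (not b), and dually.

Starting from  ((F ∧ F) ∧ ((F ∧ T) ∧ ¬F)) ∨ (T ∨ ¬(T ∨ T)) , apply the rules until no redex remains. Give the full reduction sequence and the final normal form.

Answer: normal form = T  (in 4 steps)

Reduction:
  start: ((F ∧ F) ∧ ((F ∧ T) ∧ ¬F)) ∨ (T ∨ ¬(T ∨ T))
  →1  (F ∧ ((F ∧ T) ∧ ¬F)) ∨ (T ∨ ¬(T ∨ T))
  →2  F ∨ (T ∨ ¬(T ∨ T))
  →3  T ∨ ¬(T ∨ T)
  →4  T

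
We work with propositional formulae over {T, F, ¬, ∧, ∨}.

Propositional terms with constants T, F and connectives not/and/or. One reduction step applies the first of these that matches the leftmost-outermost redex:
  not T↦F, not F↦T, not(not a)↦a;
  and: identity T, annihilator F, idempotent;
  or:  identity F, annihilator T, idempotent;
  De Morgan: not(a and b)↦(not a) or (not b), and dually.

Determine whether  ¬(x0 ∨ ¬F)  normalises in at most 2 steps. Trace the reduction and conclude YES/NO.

Answer: NO — after 2 steps the term is ¬x0 ∧ F, not yet normal

Reduction:
  start: ¬(x0 ∨ ¬F)
  step 1: ¬x0 ∧ ¬¬F
  step 2: ¬x0 ∧ F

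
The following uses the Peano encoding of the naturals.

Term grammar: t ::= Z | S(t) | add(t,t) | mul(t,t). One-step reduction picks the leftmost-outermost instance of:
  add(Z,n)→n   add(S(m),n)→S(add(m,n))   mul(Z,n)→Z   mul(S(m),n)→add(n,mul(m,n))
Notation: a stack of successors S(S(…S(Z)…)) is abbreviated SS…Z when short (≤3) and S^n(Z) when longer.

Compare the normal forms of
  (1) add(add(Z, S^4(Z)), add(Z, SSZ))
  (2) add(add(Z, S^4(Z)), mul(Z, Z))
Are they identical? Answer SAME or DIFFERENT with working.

Answer: DIFFERENT — A ⇓ S^6(Z), B ⇓ S^4(Z)

Derivation:
Term A:
  start: add(add(Z, S^4(Z)), add(Z, SSZ))
  [1] add(S^4(Z), add(Z, SSZ))
  [2] S(add(SSSZ, add(Z, SSZ)))
  [3] S(S(add(SSZ, add(Z, SSZ))))
  [4] S(S(S(add(SZ, add(Z, SSZ)))))
  [5] S(S(S(S(add(Z, add(Z, SSZ))))))
  [6] S(S(S(S(add(Z, SSZ)))))
  [7] S^6(Z)

Term B:
  start: add(add(Z, S^4(Z)), mul(Z, Z))
  [1] add(S^4(Z), mul(Z, Z))
  [2] S(add(SSSZ, mul(Z, Z)))
  [3] S(S(add(SSZ, mul(Z, Z))))
  [4] S(S(S(add(SZ, mul(Z, Z)))))
  [5] S(S(S(S(add(Z, mul(Z, Z))))))
  [6] S(S(S(S(mul(Z, Z)))))
  [7] S^4(Z)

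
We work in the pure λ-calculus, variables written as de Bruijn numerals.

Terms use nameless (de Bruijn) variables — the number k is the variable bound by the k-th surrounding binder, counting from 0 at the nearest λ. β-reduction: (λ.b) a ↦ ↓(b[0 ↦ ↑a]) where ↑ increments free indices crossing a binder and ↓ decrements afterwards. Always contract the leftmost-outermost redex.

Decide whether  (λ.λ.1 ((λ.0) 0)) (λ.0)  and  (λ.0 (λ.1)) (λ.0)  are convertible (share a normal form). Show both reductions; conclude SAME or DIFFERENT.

Term A:
  start: (λ.λ.1 ((λ.0) 0)) (λ.0)
  [1] λ.(λ.0) ((λ.0) 0)
  [2] λ.(λ.0) 0
  [3] λ.0

Term B:
  start: (λ.0 (λ.1)) (λ.0)
  [1] (λ.0) (λ.λ.0)
  [2] λ.λ.0

Answer: DIFFERENT — A ⇓ λ.0, B ⇓ λ.λ.0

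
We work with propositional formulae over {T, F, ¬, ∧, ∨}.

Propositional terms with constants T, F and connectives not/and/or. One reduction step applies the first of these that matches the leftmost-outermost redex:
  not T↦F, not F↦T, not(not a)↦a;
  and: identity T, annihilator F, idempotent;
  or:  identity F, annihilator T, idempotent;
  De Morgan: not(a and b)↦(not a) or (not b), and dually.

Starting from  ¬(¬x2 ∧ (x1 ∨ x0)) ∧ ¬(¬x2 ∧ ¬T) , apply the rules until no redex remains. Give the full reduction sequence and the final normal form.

  start: ¬(¬x2 ∧ (x1 ∨ x0)) ∧ ¬(¬x2 ∧ ¬T)
  step 1: (¬¬x2 ∨ ¬(x1 ∨ x0)) ∧ ¬(¬x2 ∧ ¬T)
  step 2: (x2 ∨ ¬(x1 ∨ x0)) ∧ ¬(¬x2 ∧ ¬T)
  step 3: (x2 ∨ (¬x1 ∧ ¬x0)) ∧ ¬(¬x2 ∧ ¬T)
  step 4: (x2 ∨ (¬x1 ∧ ¬x0)) ∧ (¬¬x2 ∨ ¬¬T)
  step 5: (x2 ∨ (¬x1 ∧ ¬x0)) ∧ (x2 ∨ ¬¬T)
  step 6: (x2 ∨ (¬x1 ∧ ¬x0)) ∧ (x2 ∨ T)
  step 7: (x2 ∨ (¬x1 ∧ ¬x0)) ∧ T
  step 8: x2 ∨ (¬x1 ∧ ¬x0)

Answer: normal form = x2 ∨ (¬x1 ∧ ¬x0)  (in 8 steps)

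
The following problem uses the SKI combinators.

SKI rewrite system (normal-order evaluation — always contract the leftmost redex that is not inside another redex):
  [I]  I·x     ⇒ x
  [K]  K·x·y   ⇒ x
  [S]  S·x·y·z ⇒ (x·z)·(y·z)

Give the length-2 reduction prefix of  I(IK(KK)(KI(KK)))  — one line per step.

  start: I(IK(KK)(KI(KK)))
  step 1: IK(KK)(KI(KK))
  step 2: K(KK)(KI(KK))

Answer: after 2 steps: K(KK)(KI(KK))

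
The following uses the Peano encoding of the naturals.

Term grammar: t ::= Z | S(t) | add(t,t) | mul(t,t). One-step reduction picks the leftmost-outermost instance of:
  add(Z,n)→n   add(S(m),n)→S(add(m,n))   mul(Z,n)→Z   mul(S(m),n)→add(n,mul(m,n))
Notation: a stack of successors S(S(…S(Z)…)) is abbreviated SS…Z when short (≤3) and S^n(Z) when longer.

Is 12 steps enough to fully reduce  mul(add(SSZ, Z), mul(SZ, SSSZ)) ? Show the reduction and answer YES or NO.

  start: mul(add(SSZ, Z), mul(SZ, SSSZ))
  →1  mul(S(add(SZ, Z)), mul(SZ, SSSZ))
  →2  add(mul(SZ, SSSZ), mul(add(SZ, Z), mul(SZ, SSSZ)))
  →3  add(add(SSSZ, mul(Z, SSSZ)), mul(add(SZ, Z), mul(SZ, SSSZ)))
  →4  add(S(add(SSZ, mul(Z, SSSZ))), mul(add(SZ, Z), mul(SZ, SSSZ)))
  →5  S(add(add(SSZ, mul(Z, SSSZ)), mul(add(SZ, Z), mul(SZ, SSSZ))))
  →6  S(add(S(add(SZ, mul(Z, SSSZ))), mul(add(SZ, Z), mul(SZ, SSSZ))))
  →7  S(S(add(add(SZ, mul(Z, SSSZ)), mul(add(SZ, Z), mul(SZ, SSSZ)))))
  →8  S(S(add(S(add(Z, mul(Z, SSSZ))), mul(add(SZ, Z), mul(SZ, SSSZ)))))
  →9  S(S(S(add(add(Z, mul(Z, SSSZ)), mul(add(SZ, Z), mul(SZ, SSSZ))))))
  →10  S(S(S(add(mul(Z, SSSZ), mul(add(SZ, Z), mul(SZ, SSSZ))))))
  →11  S(S(S(add(Z, mul(add(SZ, Z), mul(SZ, SSSZ))))))
  →12  S(S(S(mul(add(SZ, Z), mul(SZ, SSSZ)))))

Answer: NO — after 12 steps the term is S(S(S(mul(add(SZ, Z), mul(SZ, SSSZ))))), not yet normal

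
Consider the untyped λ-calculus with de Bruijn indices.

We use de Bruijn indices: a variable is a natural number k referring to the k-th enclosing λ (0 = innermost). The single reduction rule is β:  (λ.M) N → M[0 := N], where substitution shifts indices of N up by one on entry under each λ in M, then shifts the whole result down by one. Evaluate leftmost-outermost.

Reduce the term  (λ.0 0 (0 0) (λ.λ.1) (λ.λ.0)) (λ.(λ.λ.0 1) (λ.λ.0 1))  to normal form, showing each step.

Answer: normal form = λ.λ.0 1  (in 11 steps)

Working:
  start: (λ.0 0 (0 0) (λ.λ.1) (λ.λ.0)) (λ.(λ.λ.0 1) (λ.λ.0 1))
  →1  (λ.(λ.λ.0 1) (λ.λ.0 1)) (λ.(λ.λ.0 1) (λ.λ.0 1)) ((λ.(λ.λ.0 1) (λ.λ.0 1)) (λ.(λ.λ.0 1) (λ.λ.0 1))) (λ.λ.1) (λ.λ.0)
  →2  (λ.λ.0 1) (λ.λ.0 1) ((λ.(λ.λ.0 1) (λ.λ.0 1)) (λ.(λ.λ.0 1) (λ.λ.0 1))) (λ.λ.1) (λ.λ.0)
  →3  (λ.0 (λ.λ.0 1)) ((λ.(λ.λ.0 1) (λ.λ.0 1)) (λ.(λ.λ.0 1) (λ.λ.0 1))) (λ.λ.1) (λ.λ.0)
  →4  (λ.(λ.λ.0 1) (λ.λ.0 1)) (λ.(λ.λ.0 1) (λ.λ.0 1)) (λ.λ.0 1) (λ.λ.1) (λ.λ.0)
  →5  (λ.λ.0 1) (λ.λ.0 1) (λ.λ.0 1) (λ.λ.1) (λ.λ.0)
  →6  (λ.0 (λ.λ.0 1)) (λ.λ.0 1) (λ.λ.1) (λ.λ.0)
  →7  (λ.λ.0 1) (λ.λ.0 1) (λ.λ.1) (λ.λ.0)
  →8  (λ.0 (λ.λ.0 1)) (λ.λ.1) (λ.λ.0)
  →9  (λ.λ.1) (λ.λ.0 1) (λ.λ.0)
  →10  (λ.λ.λ.0 1) (λ.λ.0)
  →11  λ.λ.0 1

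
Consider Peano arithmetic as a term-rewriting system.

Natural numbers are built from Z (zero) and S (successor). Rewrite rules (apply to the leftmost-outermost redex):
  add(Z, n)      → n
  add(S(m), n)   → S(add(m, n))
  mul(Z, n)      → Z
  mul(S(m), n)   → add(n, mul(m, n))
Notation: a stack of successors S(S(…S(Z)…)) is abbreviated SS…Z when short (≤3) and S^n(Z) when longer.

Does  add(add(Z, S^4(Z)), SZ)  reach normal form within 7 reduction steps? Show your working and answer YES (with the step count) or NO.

  start: add(add(Z, S^4(Z)), SZ)
  →1  add(S^4(Z), SZ)
  →2  S(add(SSSZ, SZ))
  →3  S(S(add(SSZ, SZ)))
  →4  S(S(S(add(SZ, SZ))))
  →5  S(S(S(S(add(Z, SZ)))))
  →6  S^5(Z)

Answer: YES — reaches normal form S^5(Z) in 6 ≤ 7 steps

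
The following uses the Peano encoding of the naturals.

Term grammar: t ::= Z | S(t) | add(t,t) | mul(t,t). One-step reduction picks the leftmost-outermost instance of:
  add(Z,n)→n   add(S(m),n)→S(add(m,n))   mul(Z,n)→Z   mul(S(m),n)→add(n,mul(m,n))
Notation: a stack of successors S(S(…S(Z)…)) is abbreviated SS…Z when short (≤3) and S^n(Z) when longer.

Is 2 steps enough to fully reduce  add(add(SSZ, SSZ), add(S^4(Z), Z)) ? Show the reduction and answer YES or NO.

Answer: NO — after 2 steps the term is S(add(add(SZ, SSZ), add(S^4(Z), Z))), not yet normal

Derivation:
  start: add(add(SSZ, SSZ), add(S^4(Z), Z))
  [1] add(S(add(SZ, SSZ)), add(S^4(Z), Z))
  [2] S(add(add(SZ, SSZ), add(S^4(Z), Z)))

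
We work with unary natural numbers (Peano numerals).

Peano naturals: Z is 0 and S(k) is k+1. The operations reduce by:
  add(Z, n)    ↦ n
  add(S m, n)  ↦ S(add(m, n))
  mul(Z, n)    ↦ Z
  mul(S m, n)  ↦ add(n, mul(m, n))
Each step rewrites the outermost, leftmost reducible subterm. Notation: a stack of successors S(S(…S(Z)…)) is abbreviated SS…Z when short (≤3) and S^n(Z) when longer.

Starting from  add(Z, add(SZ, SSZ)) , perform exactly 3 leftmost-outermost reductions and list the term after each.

Answer: after 3 steps: SSSZ

Derivation:
  start: add(Z, add(SZ, SSZ))
  [1] add(SZ, SSZ)
  [2] S(add(Z, SSZ))
  [3] SSSZ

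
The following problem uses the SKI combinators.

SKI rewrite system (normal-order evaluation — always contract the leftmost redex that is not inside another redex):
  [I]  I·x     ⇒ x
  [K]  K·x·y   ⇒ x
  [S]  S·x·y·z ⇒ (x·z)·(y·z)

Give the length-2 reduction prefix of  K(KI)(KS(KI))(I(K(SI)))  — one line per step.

Answer: after 2 steps: I

Working:
  start: K(KI)(KS(KI))(I(K(SI)))
  [1] KI(I(K(SI)))
  [2] I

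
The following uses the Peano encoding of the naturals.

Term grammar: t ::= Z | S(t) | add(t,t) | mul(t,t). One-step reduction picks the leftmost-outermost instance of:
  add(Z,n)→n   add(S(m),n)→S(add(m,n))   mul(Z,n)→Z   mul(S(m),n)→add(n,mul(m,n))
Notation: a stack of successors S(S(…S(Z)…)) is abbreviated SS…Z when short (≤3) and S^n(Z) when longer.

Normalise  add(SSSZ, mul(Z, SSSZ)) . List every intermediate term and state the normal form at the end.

Answer: normal form = SSSZ  (in 5 steps)

Working:
  start: add(SSSZ, mul(Z, SSSZ))
  [1] S(add(SSZ, mul(Z, SSSZ)))
  [2] S(S(add(SZ, mul(Z, SSSZ))))
  [3] S(S(S(add(Z, mul(Z, SSSZ)))))
  [4] S(S(S(mul(Z, SSSZ))))
  [5] SSSZ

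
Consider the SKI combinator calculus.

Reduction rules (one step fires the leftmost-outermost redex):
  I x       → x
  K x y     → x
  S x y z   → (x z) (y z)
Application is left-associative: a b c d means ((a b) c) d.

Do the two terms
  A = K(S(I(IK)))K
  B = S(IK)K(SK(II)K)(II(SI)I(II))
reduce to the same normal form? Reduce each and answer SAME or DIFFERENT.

Term A:
  start: K(S(I(IK)))K
  step 1: S(I(IK))
  step 2: S(IK)
  step 3: SK

Term B:
  start: S(IK)K(SK(II)K)(II(SI)I(II))
  step 1: IK(SK(II)K)(K(SK(II)K))(II(SI)I(II))
  step 2: K(SK(II)K)(K(SK(II)K))(II(SI)I(II))
  step 3: SK(II)K(II(SI)I(II))
  step 4: KK(IIK)(II(SI)I(II))
  step 5: K(II(SI)I(II))
  step 6: K(I(SI)I(II))
  step 7: K(SII(II))
  step 8: K(I(II)(I(II)))
  step 9: K(II(I(II)))
  step 10: K(I(I(II)))
  step 11: K(I(II))
  step 12: K(II)
  step 13: KI

Answer: DIFFERENT — A ⇓ SK, B ⇓ KI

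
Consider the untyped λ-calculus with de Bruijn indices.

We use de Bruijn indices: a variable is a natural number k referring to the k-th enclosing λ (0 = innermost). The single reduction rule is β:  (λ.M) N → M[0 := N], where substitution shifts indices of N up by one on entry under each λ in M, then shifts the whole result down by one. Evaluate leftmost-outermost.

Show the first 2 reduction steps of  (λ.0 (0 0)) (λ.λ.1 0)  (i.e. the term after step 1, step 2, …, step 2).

  start: (λ.0 (0 0)) (λ.λ.1 0)
  →1  (λ.λ.1 0) ((λ.λ.1 0) (λ.λ.1 0))
  →2  λ.(λ.λ.1 0) (λ.λ.1 0) 0

Answer: after 2 steps: λ.(λ.λ.1 0) (λ.λ.1 0) 0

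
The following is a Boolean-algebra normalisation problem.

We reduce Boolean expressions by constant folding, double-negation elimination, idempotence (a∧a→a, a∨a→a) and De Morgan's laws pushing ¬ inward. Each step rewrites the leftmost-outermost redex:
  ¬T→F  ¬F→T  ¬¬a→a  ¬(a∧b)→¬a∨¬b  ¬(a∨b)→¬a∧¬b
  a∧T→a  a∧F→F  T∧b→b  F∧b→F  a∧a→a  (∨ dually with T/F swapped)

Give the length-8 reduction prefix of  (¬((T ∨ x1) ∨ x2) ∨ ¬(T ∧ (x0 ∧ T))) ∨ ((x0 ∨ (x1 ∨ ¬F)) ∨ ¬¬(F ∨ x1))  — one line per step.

Answer: after 8 steps: (F ∨ ¬(x0 ∧ T)) ∨ ((x0 ∨ (x1 ∨ ¬F)) ∨ ¬¬(F ∨ x1))

Reduction:
  start: (¬((T ∨ x1) ∨ x2) ∨ ¬(T ∧ (x0 ∧ T))) ∨ ((x0 ∨ (x1 ∨ ¬F)) ∨ ¬¬(F ∨ x1))
  step 1: ((¬(T ∨ x1) ∧ ¬x2) ∨ ¬(T ∧ (x0 ∧ T))) ∨ ((x0 ∨ (x1 ∨ ¬F)) ∨ ¬¬(F ∨ x1))
  step 2: (((¬T ∧ ¬x1) ∧ ¬x2) ∨ ¬(T ∧ (x0 ∧ T))) ∨ ((x0 ∨ (x1 ∨ ¬F)) ∨ ¬¬(F ∨ x1))
  step 3: (((F ∧ ¬x1) ∧ ¬x2) ∨ ¬(T ∧ (x0 ∧ T))) ∨ ((x0 ∨ (x1 ∨ ¬F)) ∨ ¬¬(F ∨ x1))
  step 4: ((F ∧ ¬x2) ∨ ¬(T ∧ (x0 ∧ T))) ∨ ((x0 ∨ (x1 ∨ ¬F)) ∨ ¬¬(F ∨ x1))
  step 5: (F ∨ ¬(T ∧ (x0 ∧ T))) ∨ ((x0 ∨ (x1 ∨ ¬F)) ∨ ¬¬(F ∨ x1))
  step 6: ¬(T ∧ (x0 ∧ T)) ∨ ((x0 ∨ (x1 ∨ ¬F)) ∨ ¬¬(F ∨ x1))
  step 7: (¬T ∨ ¬(x0 ∧ T)) ∨ ((x0 ∨ (x1 ∨ ¬F)) ∨ ¬¬(F ∨ x1))
  step 8: (F ∨ ¬(x0 ∧ T)) ∨ ((x0 ∨ (x1 ∨ ¬F)) ∨ ¬¬(F ∨ x1))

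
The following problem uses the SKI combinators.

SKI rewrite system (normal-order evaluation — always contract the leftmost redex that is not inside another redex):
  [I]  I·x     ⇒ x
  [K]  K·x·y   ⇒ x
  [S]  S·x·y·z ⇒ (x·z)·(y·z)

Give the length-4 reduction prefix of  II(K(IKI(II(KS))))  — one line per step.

Answer: after 4 steps: KI

Derivation:
  start: II(K(IKI(II(KS))))
  step 1: I(K(IKI(II(KS))))
  step 2: K(IKI(II(KS)))
  step 3: K(KI(II(KS)))
  step 4: KI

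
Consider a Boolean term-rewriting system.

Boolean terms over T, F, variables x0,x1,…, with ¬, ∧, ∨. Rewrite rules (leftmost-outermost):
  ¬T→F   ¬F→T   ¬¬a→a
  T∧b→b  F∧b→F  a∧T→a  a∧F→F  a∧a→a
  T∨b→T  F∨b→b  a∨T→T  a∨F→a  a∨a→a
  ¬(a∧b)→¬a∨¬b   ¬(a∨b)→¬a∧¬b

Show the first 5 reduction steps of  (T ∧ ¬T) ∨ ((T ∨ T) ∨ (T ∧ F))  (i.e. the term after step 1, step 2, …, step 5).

Answer: after 5 steps: T

Reduction:
  start: (T ∧ ¬T) ∨ ((T ∨ T) ∨ (T ∧ F))
  [1] ¬T ∨ ((T ∨ T) ∨ (T ∧ F))
  [2] F ∨ ((T ∨ T) ∨ (T ∧ F))
  [3] (T ∨ T) ∨ (T ∧ F)
  [4] T ∨ (T ∧ F)
  [5] T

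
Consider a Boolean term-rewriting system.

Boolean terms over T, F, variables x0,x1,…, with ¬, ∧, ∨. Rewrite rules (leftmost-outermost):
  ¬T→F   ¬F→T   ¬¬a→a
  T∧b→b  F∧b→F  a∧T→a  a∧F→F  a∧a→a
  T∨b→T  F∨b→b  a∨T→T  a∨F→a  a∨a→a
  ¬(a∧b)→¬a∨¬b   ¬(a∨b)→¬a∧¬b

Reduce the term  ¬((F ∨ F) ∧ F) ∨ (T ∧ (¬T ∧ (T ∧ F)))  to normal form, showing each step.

  start: ¬((F ∨ F) ∧ F) ∨ (T ∧ (¬T ∧ (T ∧ F)))
  [1] (¬(F ∨ F) ∨ ¬F) ∨ (T ∧ (¬T ∧ (T ∧ F)))
  [2] ((¬F ∧ ¬F) ∨ ¬F) ∨ (T ∧ (¬T ∧ (T ∧ F)))
  [3] (¬F ∨ ¬F) ∨ (T ∧ (¬T ∧ (T ∧ F)))
  [4] ¬F ∨ (T ∧ (¬T ∧ (T ∧ F)))
  [5] T ∨ (T ∧ (¬T ∧ (T ∧ F)))
  [6] T

Answer: normal form = T  (in 6 steps)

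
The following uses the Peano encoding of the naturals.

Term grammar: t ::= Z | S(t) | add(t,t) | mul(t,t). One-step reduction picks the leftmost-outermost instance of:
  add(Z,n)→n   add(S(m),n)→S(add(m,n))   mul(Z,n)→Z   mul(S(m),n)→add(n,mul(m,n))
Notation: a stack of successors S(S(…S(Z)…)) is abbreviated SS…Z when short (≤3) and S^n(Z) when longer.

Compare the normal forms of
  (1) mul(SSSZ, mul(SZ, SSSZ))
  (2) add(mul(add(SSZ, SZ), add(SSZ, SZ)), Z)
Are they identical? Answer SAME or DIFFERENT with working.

Answer: SAME — A ⇓ S^9(Z), B ⇓ S^9(Z)

Reduction:
Term A:
  start: mul(SSSZ, mul(SZ, SSSZ))
  →1  add(mul(SZ, SSSZ), mul(SSZ, mul(SZ, SSSZ)))
  →2  add(add(SSSZ, mul(Z, SSSZ)), mul(SSZ, mul(SZ, SSSZ)))
  →3  add(S(add(SSZ, mul(Z, SSSZ))), mul(SSZ, mul(SZ, SSSZ)))
  →4  S(add(add(SSZ, mul(Z, SSSZ)), mul(SSZ, mul(SZ, SSSZ))))
  →5  S(add(S(add(SZ, mul(Z, SSSZ))), mul(SSZ, mul(SZ, SSSZ))))
  →6  S(S(add(add(SZ, mul(Z, SSSZ)), mul(SSZ, mul(SZ, SSSZ)))))
  →7  S(S(add(S(add(Z, mul(Z, SSSZ))), mul(SSZ, mul(SZ, SSSZ)))))
  →8  S(S(S(add(add(Z, mul(Z, SSSZ)), mul(SSZ, mul(SZ, SSSZ))))))
  →9  S(S(S(add(mul(Z, SSSZ), mul(SSZ, mul(SZ, SSSZ))))))
  →10  S(S(S(add(Z, mul(SSZ, mul(SZ, SSSZ))))))
  →11  S(S(S(mul(SSZ, mul(SZ, SSSZ)))))
  →12  S(S(S(add(mul(SZ, SSSZ), mul(SZ, mul(SZ, SSSZ))))))
  →13  S(S(S(add(add(SSSZ, mul(Z, SSSZ)), mul(SZ, mul(SZ, SSSZ))))))
  →14  S(S(S(add(S(add(SSZ, mul(Z, SSSZ))), mul(SZ, mul(SZ, SSSZ))))))
  →15  S(S(S(S(add(add(SSZ, mul(Z, SSSZ)), mul(SZ, mul(SZ, SSSZ)))))))
  →16  S(S(S(S(add(S(add(SZ, mul(Z, SSSZ))), mul(SZ, mul(SZ, SSSZ)))))))
  →17  S(S(S(S(S(add(add(SZ, mul(Z, SSSZ)), mul(SZ, mul(SZ, SSSZ))))))))
  →18  S(S(S(S(S(add(S(add(Z, mul(Z, SSSZ))), mul(SZ, mul(SZ, SSSZ))))))))
  →19  S(S(S(S(S(S(add(add(Z, mul(Z, SSSZ)), mul(SZ, mul(SZ, SSSZ)))))))))
  →20  S(S(S(S(S(S(add(mul(Z, SSSZ), mul(SZ, mul(SZ, SSSZ)))))))))
  →21  S(S(S(S(S(S(add(Z, mul(SZ, mul(SZ, SSSZ)))))))))
  →22  S(S(S(S(S(S(mul(SZ, mul(SZ, SSSZ))))))))
  →23  S(S(S(S(S(S(add(mul(SZ, SSSZ), mul(Z, mul(SZ, SSSZ)))))))))
  →24  S(S(S(S(S(S(add(add(SSSZ, mul(Z, SSSZ)), mul(Z, mul(SZ, SSSZ)))))))))
  →25  S(S(S(S(S(S(add(S(add(SSZ, mul(Z, SSSZ))), mul(Z, mul(SZ, SSSZ)))))))))
  →26  S(S(S(S(S(S(S(add(add(SSZ, mul(Z, SSSZ)), mul(Z, mul(SZ, SSSZ))))))))))
  →27  S(S(S(S(S(S(S(add(S(add(SZ, mul(Z, SSSZ))), mul(Z, mul(SZ, SSSZ))))))))))
  →28  S(S(S(S(S(S(S(S(add(add(SZ, mul(Z, SSSZ)), mul(Z, mul(SZ, SSSZ)))))))))))
  →29  S(S(S(S(S(S(S(S(add(S(add(Z, mul(Z, SSSZ))), mul(Z, mul(SZ, SSSZ)))))))))))
  →30  S(S(S(S(S(S(S(S(S(add(add(Z, mul(Z, SSSZ)), mul(Z, mul(SZ, SSSZ))))))))))))
  →31  S(S(S(S(S(S(S(S(S(add(mul(Z, SSSZ), mul(Z, mul(SZ, SSSZ))))))))))))
  →32  S(S(S(S(S(S(S(S(S(add(Z, mul(Z, mul(SZ, SSSZ))))))))))))
  →33  S(S(S(S(S(S(S(S(S(mul(Z, mul(SZ, SSSZ)))))))))))
  →34  S^9(Z)

Term B:
  start: add(mul(add(SSZ, SZ), add(SSZ, SZ)), Z)
  →1  add(mul(S(add(SZ, SZ)), add(SSZ, SZ)), Z)
  →2  add(add(add(SSZ, SZ), mul(add(SZ, SZ), add(SSZ, SZ))), Z)
  →3  add(add(S(add(SZ, SZ)), mul(add(SZ, SZ), add(SSZ, SZ))), Z)
  →4  add(S(add(add(SZ, SZ), mul(add(SZ, SZ), add(SSZ, SZ)))), Z)
  →5  S(add(add(add(SZ, SZ), mul(add(SZ, SZ), add(SSZ, SZ))), Z))
  →6  S(add(add(S(add(Z, SZ)), mul(add(SZ, SZ), add(SSZ, SZ))), Z))
  →7  S(add(S(add(add(Z, SZ), mul(add(SZ, SZ), add(SSZ, SZ)))), Z))
  →8  S(S(add(add(add(Z, SZ), mul(add(SZ, SZ), add(SSZ, SZ))), Z)))
  →9  S(S(add(add(SZ, mul(add(SZ, SZ), add(SSZ, SZ))), Z)))
  →10  S(S(add(S(add(Z, mul(add(SZ, SZ), add(SSZ, SZ)))), Z)))
  →11  S(S(S(add(add(Z, mul(add(SZ, SZ), add(SSZ, SZ))), Z))))
  →12  S(S(S(add(mul(add(SZ, SZ), add(SSZ, SZ)), Z))))
  →13  S(S(S(add(mul(S(add(Z, SZ)), add(SSZ, SZ)), Z))))
  →14  S(S(S(add(add(add(SSZ, SZ), mul(add(Z, SZ), add(SSZ, SZ))), Z))))
  →15  S(S(S(add(add(S(add(SZ, SZ)), mul(add(Z, SZ), add(SSZ, SZ))), Z))))
  →16  S(S(S(add(S(add(add(SZ, SZ), mul(add(Z, SZ), add(SSZ, SZ)))), Z))))
  →17  S(S(S(S(add(add(add(SZ, SZ), mul(add(Z, SZ), add(SSZ, SZ))), Z)))))
  →18  S(S(S(S(add(add(S(add(Z, SZ)), mul(add(Z, SZ), add(SSZ, SZ))), Z)))))
  →19  S(S(S(S(add(S(add(add(Z, SZ), mul(add(Z, SZ), add(SSZ, SZ)))), Z)))))
  →20  S(S(S(S(S(add(add(add(Z, SZ), mul(add(Z, SZ), add(SSZ, SZ))), Z))))))
  →21  S(S(S(S(S(add(add(SZ, mul(add(Z, SZ), add(SSZ, SZ))), Z))))))
  →22  S(S(S(S(S(add(S(add(Z, mul(add(Z, SZ), add(SSZ, SZ)))), Z))))))
  →23  S(S(S(S(S(S(add(add(Z, mul(add(Z, SZ), add(SSZ, SZ))), Z)))))))
  →24  S(S(S(S(S(S(add(mul(add(Z, SZ), add(SSZ, SZ)), Z)))))))
  →25  S(S(S(S(S(S(add(mul(SZ, add(SSZ, SZ)), Z)))))))
  →26  S(S(S(S(S(S(add(add(add(SSZ, SZ), mul(Z, add(SSZ, SZ))), Z)))))))
  →27  S(S(S(S(S(S(add(add(S(add(SZ, SZ)), mul(Z, add(SSZ, SZ))), Z)))))))
  →28  S(S(S(S(S(S(add(S(add(add(SZ, SZ), mul(Z, add(SSZ, SZ)))), Z)))))))
  →29  S(S(S(S(S(S(S(add(add(add(SZ, SZ), mul(Z, add(SSZ, SZ))), Z))))))))
  →30  S(S(S(S(S(S(S(add(add(S(add(Z, SZ)), mul(Z, add(SSZ, SZ))), Z))))))))
  →31  S(S(S(S(S(S(S(add(S(add(add(Z, SZ), mul(Z, add(SSZ, SZ)))), Z))))))))
  →32  S(S(S(S(S(S(S(S(add(add(add(Z, SZ), mul(Z, add(SSZ, SZ))), Z)))))))))
  →33  S(S(S(S(S(S(S(S(add(add(SZ, mul(Z, add(SSZ, SZ))), Z)))))))))
  →34  S(S(S(S(S(S(S(S(add(S(add(Z, mul(Z, add(SSZ, SZ)))), Z)))))))))
  →35  S(S(S(S(S(S(S(S(S(add(add(Z, mul(Z, add(SSZ, SZ))), Z))))))))))
  →36  S(S(S(S(S(S(S(S(S(add(mul(Z, add(SSZ, SZ)), Z))))))))))
  →37  S(S(S(S(S(S(S(S(S(add(Z, Z))))))))))
  →38  S^9(Z)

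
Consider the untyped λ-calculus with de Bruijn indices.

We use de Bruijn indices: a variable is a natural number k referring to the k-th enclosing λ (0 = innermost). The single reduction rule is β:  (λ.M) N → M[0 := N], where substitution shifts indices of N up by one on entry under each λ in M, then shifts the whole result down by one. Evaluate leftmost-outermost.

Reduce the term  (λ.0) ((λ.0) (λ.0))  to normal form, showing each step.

Answer: normal form = λ.0  (in 2 steps)

Working:
  start: (λ.0) ((λ.0) (λ.0))
  →1  (λ.0) (λ.0)
  →2  λ.0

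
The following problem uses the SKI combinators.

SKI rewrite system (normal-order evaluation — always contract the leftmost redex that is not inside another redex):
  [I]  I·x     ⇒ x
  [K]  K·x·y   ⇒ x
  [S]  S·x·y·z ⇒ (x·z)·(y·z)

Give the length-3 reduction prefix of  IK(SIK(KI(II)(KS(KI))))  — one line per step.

Answer: after 3 steps: K(KI(II)(KS(KI))(K(KI(II)(KS(KI)))))

Working:
  start: IK(SIK(KI(II)(KS(KI))))
  [1] K(SIK(KI(II)(KS(KI))))
  [2] K(I(KI(II)(KS(KI)))(K(KI(II)(KS(KI)))))
  [3] K(KI(II)(KS(KI))(K(KI(II)(KS(KI)))))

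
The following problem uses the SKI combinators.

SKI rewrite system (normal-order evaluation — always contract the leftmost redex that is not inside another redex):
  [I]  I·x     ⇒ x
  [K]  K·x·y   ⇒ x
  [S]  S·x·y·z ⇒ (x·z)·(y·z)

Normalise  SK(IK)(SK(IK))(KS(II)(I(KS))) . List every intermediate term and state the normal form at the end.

Answer: normal form = S(KS)  (in 6 steps)

Reduction:
  start: SK(IK)(SK(IK))(KS(II)(I(KS)))
  step 1: K(SK(IK))(IK(SK(IK)))(KS(II)(I(KS)))
  step 2: SK(IK)(KS(II)(I(KS)))
  step 3: K(KS(II)(I(KS)))(IK(KS(II)(I(KS))))
  step 4: KS(II)(I(KS))
  step 5: S(I(KS))
  step 6: S(KS)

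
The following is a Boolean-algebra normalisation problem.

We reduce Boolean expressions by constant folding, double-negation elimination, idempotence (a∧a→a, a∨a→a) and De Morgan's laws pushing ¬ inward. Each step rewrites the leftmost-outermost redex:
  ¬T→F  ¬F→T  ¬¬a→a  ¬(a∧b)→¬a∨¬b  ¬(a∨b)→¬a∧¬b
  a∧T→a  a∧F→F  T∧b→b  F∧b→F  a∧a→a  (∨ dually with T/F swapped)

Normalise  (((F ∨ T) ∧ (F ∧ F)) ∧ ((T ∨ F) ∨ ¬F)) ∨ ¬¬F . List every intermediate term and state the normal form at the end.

  start: (((F ∨ T) ∧ (F ∧ F)) ∧ ((T ∨ F) ∨ ¬F)) ∨ ¬¬F
  [1] ((T ∧ (F ∧ F)) ∧ ((T ∨ F) ∨ ¬F)) ∨ ¬¬F
  [2] ((F ∧ F) ∧ ((T ∨ F) ∨ ¬F)) ∨ ¬¬F
  [3] (F ∧ ((T ∨ F) ∨ ¬F)) ∨ ¬¬F
  [4] F ∨ ¬¬F
  [5] ¬¬F
  [6] F

Answer: normal form = F  (in 6 steps)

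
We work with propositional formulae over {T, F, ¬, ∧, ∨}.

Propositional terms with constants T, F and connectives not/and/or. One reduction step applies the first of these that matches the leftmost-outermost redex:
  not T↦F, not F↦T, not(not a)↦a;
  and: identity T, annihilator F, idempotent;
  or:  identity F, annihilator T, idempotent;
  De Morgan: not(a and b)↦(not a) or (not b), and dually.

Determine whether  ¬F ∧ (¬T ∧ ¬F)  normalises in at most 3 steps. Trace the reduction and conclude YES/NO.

Answer: NO — after 3 steps the term is F ∧ ¬F, not yet normal

Derivation:
  start: ¬F ∧ (¬T ∧ ¬F)
  →1  T ∧ (¬T ∧ ¬F)
  →2  ¬T ∧ ¬F
  →3  F ∧ ¬F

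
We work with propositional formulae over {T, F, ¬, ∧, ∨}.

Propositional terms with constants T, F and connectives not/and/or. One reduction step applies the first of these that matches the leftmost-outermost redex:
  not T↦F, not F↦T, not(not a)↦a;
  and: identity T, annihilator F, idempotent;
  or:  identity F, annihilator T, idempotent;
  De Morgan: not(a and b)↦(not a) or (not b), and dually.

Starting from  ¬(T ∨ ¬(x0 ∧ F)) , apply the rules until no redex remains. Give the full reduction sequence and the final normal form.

Answer: normal form = F  (in 3 steps)

Derivation:
  start: ¬(T ∨ ¬(x0 ∧ F))
  step 1: ¬T ∧ ¬¬(x0 ∧ F)
  step 2: F ∧ ¬¬(x0 ∧ F)
  step 3: F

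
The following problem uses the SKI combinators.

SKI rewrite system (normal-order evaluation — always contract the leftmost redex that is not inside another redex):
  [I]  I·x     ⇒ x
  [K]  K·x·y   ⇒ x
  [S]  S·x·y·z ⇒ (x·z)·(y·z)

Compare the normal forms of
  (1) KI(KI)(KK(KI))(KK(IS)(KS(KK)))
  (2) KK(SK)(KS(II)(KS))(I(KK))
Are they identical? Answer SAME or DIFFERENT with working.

Term A:
  start: KI(KI)(KK(KI))(KK(IS)(KS(KK)))
  [1] I(KK(KI))(KK(IS)(KS(KK)))
  [2] KK(KI)(KK(IS)(KS(KK)))
  [3] K(KK(IS)(KS(KK)))
  [4] K(K(KS(KK)))
  [5] K(KS)

Term B:
  start: KK(SK)(KS(II)(KS))(I(KK))
  [1] K(KS(II)(KS))(I(KK))
  [2] KS(II)(KS)
  [3] S(KS)

Answer: DIFFERENT — A ⇓ K(KS), B ⇓ S(KS)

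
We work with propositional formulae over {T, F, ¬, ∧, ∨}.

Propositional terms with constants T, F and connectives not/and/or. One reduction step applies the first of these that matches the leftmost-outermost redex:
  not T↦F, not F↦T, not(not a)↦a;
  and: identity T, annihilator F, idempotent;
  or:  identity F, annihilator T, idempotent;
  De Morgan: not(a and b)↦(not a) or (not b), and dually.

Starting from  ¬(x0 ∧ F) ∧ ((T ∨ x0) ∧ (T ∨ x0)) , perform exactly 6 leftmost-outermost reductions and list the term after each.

Answer: after 6 steps: T

Derivation:
  start: ¬(x0 ∧ F) ∧ ((T ∨ x0) ∧ (T ∨ x0))
  step 1: (¬x0 ∨ ¬F) ∧ ((T ∨ x0) ∧ (T ∨ x0))
  step 2: (¬x0 ∨ T) ∧ ((T ∨ x0) ∧ (T ∨ x0))
  step 3: T ∧ ((T ∨ x0) ∧ (T ∨ x0))
  step 4: (T ∨ x0) ∧ (T ∨ x0)
  step 5: T ∨ x0
  step 6: T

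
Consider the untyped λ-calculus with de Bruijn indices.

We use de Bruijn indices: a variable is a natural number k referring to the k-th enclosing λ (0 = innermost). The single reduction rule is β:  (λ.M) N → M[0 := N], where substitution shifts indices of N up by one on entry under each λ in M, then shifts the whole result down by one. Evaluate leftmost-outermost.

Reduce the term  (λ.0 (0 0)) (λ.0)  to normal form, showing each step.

  start: (λ.0 (0 0)) (λ.0)
  →1  (λ.0) ((λ.0) (λ.0))
  →2  (λ.0) (λ.0)
  →3  λ.0

Answer: normal form = λ.0  (in 3 steps)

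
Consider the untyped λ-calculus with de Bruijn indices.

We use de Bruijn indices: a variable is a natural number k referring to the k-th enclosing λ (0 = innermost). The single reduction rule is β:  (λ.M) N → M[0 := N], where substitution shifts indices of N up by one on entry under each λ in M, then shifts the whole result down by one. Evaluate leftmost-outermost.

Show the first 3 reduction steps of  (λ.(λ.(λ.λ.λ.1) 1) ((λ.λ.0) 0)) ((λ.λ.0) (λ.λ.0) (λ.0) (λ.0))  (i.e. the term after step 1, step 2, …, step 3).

Answer: after 3 steps: λ.λ.1

Reduction:
  start: (λ.(λ.(λ.λ.λ.1) 1) ((λ.λ.0) 0)) ((λ.λ.0) (λ.λ.0) (λ.0) (λ.0))
  →1  (λ.(λ.λ.λ.1) ((λ.λ.0) (λ.λ.0) (λ.0) (λ.0))) ((λ.λ.0) ((λ.λ.0) (λ.λ.0) (λ.0) (λ.0)))
  →2  (λ.λ.λ.1) ((λ.λ.0) (λ.λ.0) (λ.0) (λ.0))
  →3  λ.λ.1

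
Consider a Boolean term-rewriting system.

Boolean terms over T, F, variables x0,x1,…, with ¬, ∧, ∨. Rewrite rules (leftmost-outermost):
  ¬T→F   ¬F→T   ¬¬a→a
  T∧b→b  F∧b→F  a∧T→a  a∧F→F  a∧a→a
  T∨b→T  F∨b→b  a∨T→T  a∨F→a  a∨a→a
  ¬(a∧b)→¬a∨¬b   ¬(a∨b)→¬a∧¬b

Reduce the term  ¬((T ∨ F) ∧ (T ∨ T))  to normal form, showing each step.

  start: ¬((T ∨ F) ∧ (T ∨ T))
  →1  ¬(T ∨ F) ∨ ¬(T ∨ T)
  →2  (¬T ∧ ¬F) ∨ ¬(T ∨ T)
  →3  (F ∧ ¬F) ∨ ¬(T ∨ T)
  →4  F ∨ ¬(T ∨ T)
  →5  ¬(T ∨ T)
  →6  ¬T ∧ ¬T
  →7  ¬T
  →8  F

Answer: normal form = F  (in 8 steps)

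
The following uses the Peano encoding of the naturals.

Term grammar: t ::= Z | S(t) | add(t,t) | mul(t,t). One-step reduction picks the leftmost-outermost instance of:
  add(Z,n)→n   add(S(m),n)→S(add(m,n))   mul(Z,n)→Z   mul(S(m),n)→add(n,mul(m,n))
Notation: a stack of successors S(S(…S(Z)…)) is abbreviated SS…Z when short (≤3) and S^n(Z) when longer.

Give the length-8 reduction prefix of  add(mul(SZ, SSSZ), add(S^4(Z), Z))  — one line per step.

Answer: after 8 steps: S(S(S(add(mul(Z, SSSZ), add(S^4(Z), Z)))))

Derivation:
  start: add(mul(SZ, SSSZ), add(S^4(Z), Z))
  →1  add(add(SSSZ, mul(Z, SSSZ)), add(S^4(Z), Z))
  →2  add(S(add(SSZ, mul(Z, SSSZ))), add(S^4(Z), Z))
  →3  S(add(add(SSZ, mul(Z, SSSZ)), add(S^4(Z), Z)))
  →4  S(add(S(add(SZ, mul(Z, SSSZ))), add(S^4(Z), Z)))
  →5  S(S(add(add(SZ, mul(Z, SSSZ)), add(S^4(Z), Z))))
  →6  S(S(add(S(add(Z, mul(Z, SSSZ))), add(S^4(Z), Z))))
  →7  S(S(S(add(add(Z, mul(Z, SSSZ)), add(S^4(Z), Z)))))
  →8  S(S(S(add(mul(Z, SSSZ), add(S^4(Z), Z)))))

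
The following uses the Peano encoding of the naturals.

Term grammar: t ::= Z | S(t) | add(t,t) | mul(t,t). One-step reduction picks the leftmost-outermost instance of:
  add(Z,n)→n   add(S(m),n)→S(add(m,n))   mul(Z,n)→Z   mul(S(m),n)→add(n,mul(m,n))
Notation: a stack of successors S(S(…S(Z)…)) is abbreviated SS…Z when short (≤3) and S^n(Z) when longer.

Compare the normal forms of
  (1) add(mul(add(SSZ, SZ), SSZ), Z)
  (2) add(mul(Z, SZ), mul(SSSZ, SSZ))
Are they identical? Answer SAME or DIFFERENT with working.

Term A:
  start: add(mul(add(SSZ, SZ), SSZ), Z)
  step 1: add(mul(S(add(SZ, SZ)), SSZ), Z)
  step 2: add(add(SSZ, mul(add(SZ, SZ), SSZ)), Z)
  step 3: add(S(add(SZ, mul(add(SZ, SZ), SSZ))), Z)
  step 4: S(add(add(SZ, mul(add(SZ, SZ), SSZ)), Z))
  step 5: S(add(S(add(Z, mul(add(SZ, SZ), SSZ))), Z))
  step 6: S(S(add(add(Z, mul(add(SZ, SZ), SSZ)), Z)))
  step 7: S(S(add(mul(add(SZ, SZ), SSZ), Z)))
  step 8: S(S(add(mul(S(add(Z, SZ)), SSZ), Z)))
  step 9: S(S(add(add(SSZ, mul(add(Z, SZ), SSZ)), Z)))
  step 10: S(S(add(S(add(SZ, mul(add(Z, SZ), SSZ))), Z)))
  step 11: S(S(S(add(add(SZ, mul(add(Z, SZ), SSZ)), Z))))
  step 12: S(S(S(add(S(add(Z, mul(add(Z, SZ), SSZ))), Z))))
  step 13: S(S(S(S(add(add(Z, mul(add(Z, SZ), SSZ)), Z)))))
  step 14: S(S(S(S(add(mul(add(Z, SZ), SSZ), Z)))))
  step 15: S(S(S(S(add(mul(SZ, SSZ), Z)))))
  step 16: S(S(S(S(add(add(SSZ, mul(Z, SSZ)), Z)))))
  step 17: S(S(S(S(add(S(add(SZ, mul(Z, SSZ))), Z)))))
  step 18: S(S(S(S(S(add(add(SZ, mul(Z, SSZ)), Z))))))
  step 19: S(S(S(S(S(add(S(add(Z, mul(Z, SSZ))), Z))))))
  step 20: S(S(S(S(S(S(add(add(Z, mul(Z, SSZ)), Z)))))))
  step 21: S(S(S(S(S(S(add(mul(Z, SSZ), Z)))))))
  step 22: S(S(S(S(S(S(add(Z, Z)))))))
  step 23: S^6(Z)

Term B:
  start: add(mul(Z, SZ), mul(SSSZ, SSZ))
  step 1: add(Z, mul(SSSZ, SSZ))
  step 2: mul(SSSZ, SSZ)
  step 3: add(SSZ, mul(SSZ, SSZ))
  step 4: S(add(SZ, mul(SSZ, SSZ)))
  step 5: S(S(add(Z, mul(SSZ, SSZ))))
  step 6: S(S(mul(SSZ, SSZ)))
  step 7: S(S(add(SSZ, mul(SZ, SSZ))))
  step 8: S(S(S(add(SZ, mul(SZ, SSZ)))))
  step 9: S(S(S(S(add(Z, mul(SZ, SSZ))))))
  step 10: S(S(S(S(mul(SZ, SSZ)))))
  step 11: S(S(S(S(add(SSZ, mul(Z, SSZ))))))
  step 12: S(S(S(S(S(add(SZ, mul(Z, SSZ)))))))
  step 13: S(S(S(S(S(S(add(Z, mul(Z, SSZ))))))))
  step 14: S(S(S(S(S(S(mul(Z, SSZ)))))))
  step 15: S^6(Z)

Answer: SAME — A ⇓ S^6(Z), B ⇓ S^6(Z)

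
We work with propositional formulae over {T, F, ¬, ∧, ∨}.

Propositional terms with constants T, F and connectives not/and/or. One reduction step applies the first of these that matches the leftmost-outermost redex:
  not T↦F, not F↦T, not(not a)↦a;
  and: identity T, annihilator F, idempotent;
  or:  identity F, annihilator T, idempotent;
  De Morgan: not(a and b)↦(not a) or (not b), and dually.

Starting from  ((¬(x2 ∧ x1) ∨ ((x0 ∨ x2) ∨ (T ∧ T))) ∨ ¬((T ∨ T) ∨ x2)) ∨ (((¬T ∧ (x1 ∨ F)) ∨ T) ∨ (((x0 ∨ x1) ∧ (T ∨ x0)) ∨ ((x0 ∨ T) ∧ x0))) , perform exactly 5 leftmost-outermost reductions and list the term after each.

  start: ((¬(x2 ∧ x1) ∨ ((x0 ∨ x2) ∨ (T ∧ T))) ∨ ¬((T ∨ T) ∨ x2)) ∨ (((¬T ∧ (x1 ∨ F)) ∨ T) ∨ (((x0 ∨ x1) ∧ (T ∨ x0)) ∨ ((x0 ∨ T) ∧ x0)))
  step 1: (((¬x2 ∨ ¬x1) ∨ ((x0 ∨ x2) ∨ (T ∧ T))) ∨ ¬((T ∨ T) ∨ x2)) ∨ (((¬T ∧ (x1 ∨ F)) ∨ T) ∨ (((x0 ∨ x1) ∧ (T ∨ x0)) ∨ ((x0 ∨ T) ∧ x0)))
  step 2: (((¬x2 ∨ ¬x1) ∨ ((x0 ∨ x2) ∨ T)) ∨ ¬((T ∨ T) ∨ x2)) ∨ (((¬T ∧ (x1 ∨ F)) ∨ T) ∨ (((x0 ∨ x1) ∧ (T ∨ x0)) ∨ ((x0 ∨ T) ∧ x0)))
  step 3: (((¬x2 ∨ ¬x1) ∨ T) ∨ ¬((T ∨ T) ∨ x2)) ∨ (((¬T ∧ (x1 ∨ F)) ∨ T) ∨ (((x0 ∨ x1) ∧ (T ∨ x0)) ∨ ((x0 ∨ T) ∧ x0)))
  step 4: (T ∨ ¬((T ∨ T) ∨ x2)) ∨ (((¬T ∧ (x1 ∨ F)) ∨ T) ∨ (((x0 ∨ x1) ∧ (T ∨ x0)) ∨ ((x0 ∨ T) ∧ x0)))
  step 5: T ∨ (((¬T ∧ (x1 ∨ F)) ∨ T) ∨ (((x0 ∨ x1) ∧ (T ∨ x0)) ∨ ((x0 ∨ T) ∧ x0)))

Answer: after 5 steps: T ∨ (((¬T ∧ (x1 ∨ F)) ∨ T) ∨ (((x0 ∨ x1) ∧ (T ∨ x0)) ∨ ((x0 ∨ T) ∧ x0)))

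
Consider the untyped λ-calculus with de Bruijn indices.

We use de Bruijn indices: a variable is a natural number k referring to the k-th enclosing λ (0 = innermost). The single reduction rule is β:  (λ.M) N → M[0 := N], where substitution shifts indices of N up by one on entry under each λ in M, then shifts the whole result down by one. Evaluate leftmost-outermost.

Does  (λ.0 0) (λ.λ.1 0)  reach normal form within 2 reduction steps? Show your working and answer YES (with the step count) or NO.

  start: (λ.0 0) (λ.λ.1 0)
  [1] (λ.λ.1 0) (λ.λ.1 0)
  [2] λ.(λ.λ.1 0) 0

Answer: NO — after 2 steps the term is λ.(λ.λ.1 0) 0, not yet normal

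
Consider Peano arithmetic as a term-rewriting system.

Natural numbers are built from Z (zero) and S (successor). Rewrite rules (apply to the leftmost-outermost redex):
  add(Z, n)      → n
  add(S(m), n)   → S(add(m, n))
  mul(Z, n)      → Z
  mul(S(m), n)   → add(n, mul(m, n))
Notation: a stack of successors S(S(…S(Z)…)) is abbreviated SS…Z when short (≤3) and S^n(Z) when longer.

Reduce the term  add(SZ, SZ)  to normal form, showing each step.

  start: add(SZ, SZ)
  →1  S(add(Z, SZ))
  →2  SSZ

Answer: normal form = SSZ  (in 2 steps)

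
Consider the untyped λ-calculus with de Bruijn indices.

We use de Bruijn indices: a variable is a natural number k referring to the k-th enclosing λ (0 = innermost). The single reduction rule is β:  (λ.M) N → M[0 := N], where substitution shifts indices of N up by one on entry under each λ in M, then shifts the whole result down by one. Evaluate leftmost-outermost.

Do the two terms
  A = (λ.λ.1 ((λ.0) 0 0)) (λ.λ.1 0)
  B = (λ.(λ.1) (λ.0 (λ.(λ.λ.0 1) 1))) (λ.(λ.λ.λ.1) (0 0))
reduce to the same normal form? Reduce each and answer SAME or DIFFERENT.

Answer: DIFFERENT — A ⇓ λ.λ.1 1 0, B ⇓ λ.λ.λ.1

Reduction:
Term A:
  start: (λ.λ.1 ((λ.0) 0 0)) (λ.λ.1 0)
  [1] λ.(λ.λ.1 0) ((λ.0) 0 0)
  [2] λ.λ.(λ.0) 1 1 0
  [3] λ.λ.1 1 0

Term B:
  start: (λ.(λ.1) (λ.0 (λ.(λ.λ.0 1) 1))) (λ.(λ.λ.λ.1) (0 0))
  [1] (λ.λ.(λ.λ.λ.1) (0 0)) (λ.0 (λ.(λ.λ.0 1) 1))
  [2] λ.(λ.λ.λ.1) (0 0)
  [3] λ.λ.λ.1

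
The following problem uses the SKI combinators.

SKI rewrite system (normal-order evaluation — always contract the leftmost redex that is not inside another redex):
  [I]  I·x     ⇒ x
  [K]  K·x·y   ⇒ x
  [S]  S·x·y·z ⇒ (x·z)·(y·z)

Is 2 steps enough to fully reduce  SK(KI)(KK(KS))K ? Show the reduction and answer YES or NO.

  start: SK(KI)(KK(KS))K
  step 1: K(KK(KS))(KI(KK(KS)))K
  step 2: KK(KS)K

Answer: NO — after 2 steps the term is KK(KS)K, not yet normal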